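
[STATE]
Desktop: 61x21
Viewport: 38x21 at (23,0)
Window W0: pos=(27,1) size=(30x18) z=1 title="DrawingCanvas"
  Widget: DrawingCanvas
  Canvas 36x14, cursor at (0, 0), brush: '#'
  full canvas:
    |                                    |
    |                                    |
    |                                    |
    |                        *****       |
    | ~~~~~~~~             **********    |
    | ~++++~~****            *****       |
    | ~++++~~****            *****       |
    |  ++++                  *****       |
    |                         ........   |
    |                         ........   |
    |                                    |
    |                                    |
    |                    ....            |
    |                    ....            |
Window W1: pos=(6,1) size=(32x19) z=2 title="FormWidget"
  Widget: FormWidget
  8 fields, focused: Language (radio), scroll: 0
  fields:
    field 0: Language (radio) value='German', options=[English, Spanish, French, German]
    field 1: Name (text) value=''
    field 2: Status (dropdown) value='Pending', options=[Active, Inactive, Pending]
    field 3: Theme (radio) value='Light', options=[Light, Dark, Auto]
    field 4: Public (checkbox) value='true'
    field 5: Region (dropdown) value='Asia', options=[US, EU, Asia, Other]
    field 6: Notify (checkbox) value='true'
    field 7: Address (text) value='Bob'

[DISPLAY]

                                      
━━━━━━━━━━━━━━┓━━━━━━━━━━━━━━━━━━┓    
              ┃nvas              ┃    
──────────────┨──────────────────┨    
) English  ( )┃                  ┃    
             ]┃                  ┃    
ending      ▼]┃                  ┃    
) Light  ( ) D┃              ****┃    
]             ┃            ******┃    
sia         ▼]┃**            ****┃    
]             ┃**            ****┃    
ob           ]┃              ****┃    
              ┃               ...┃    
              ┃               ...┃    
              ┃                  ┃    
              ┃                  ┃    
              ┃          ....    ┃    
              ┃          ....    ┃    
              ┃━━━━━━━━━━━━━━━━━━┛    
━━━━━━━━━━━━━━┛                       
                                      


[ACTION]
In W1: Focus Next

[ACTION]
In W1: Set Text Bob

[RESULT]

                                      
━━━━━━━━━━━━━━┓━━━━━━━━━━━━━━━━━━┓    
              ┃nvas              ┃    
──────────────┨──────────────────┨    
) English  ( )┃                  ┃    
ob           ]┃                  ┃    
ending      ▼]┃                  ┃    
) Light  ( ) D┃              ****┃    
]             ┃            ******┃    
sia         ▼]┃**            ****┃    
]             ┃**            ****┃    
ob           ]┃              ****┃    
              ┃               ...┃    
              ┃               ...┃    
              ┃                  ┃    
              ┃                  ┃    
              ┃          ....    ┃    
              ┃          ....    ┃    
              ┃━━━━━━━━━━━━━━━━━━┛    
━━━━━━━━━━━━━━┛                       
                                      


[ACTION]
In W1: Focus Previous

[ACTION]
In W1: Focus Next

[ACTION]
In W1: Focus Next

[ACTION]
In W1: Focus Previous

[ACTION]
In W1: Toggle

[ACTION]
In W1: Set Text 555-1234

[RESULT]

                                      
━━━━━━━━━━━━━━┓━━━━━━━━━━━━━━━━━━┓    
              ┃nvas              ┃    
──────────────┨──────────────────┨    
) English  ( )┃                  ┃    
55-1234      ]┃                  ┃    
ending      ▼]┃                  ┃    
) Light  ( ) D┃              ****┃    
]             ┃            ******┃    
sia         ▼]┃**            ****┃    
]             ┃**            ****┃    
ob           ]┃              ****┃    
              ┃               ...┃    
              ┃               ...┃    
              ┃                  ┃    
              ┃                  ┃    
              ┃          ....    ┃    
              ┃          ....    ┃    
              ┃━━━━━━━━━━━━━━━━━━┛    
━━━━━━━━━━━━━━┛                       
                                      


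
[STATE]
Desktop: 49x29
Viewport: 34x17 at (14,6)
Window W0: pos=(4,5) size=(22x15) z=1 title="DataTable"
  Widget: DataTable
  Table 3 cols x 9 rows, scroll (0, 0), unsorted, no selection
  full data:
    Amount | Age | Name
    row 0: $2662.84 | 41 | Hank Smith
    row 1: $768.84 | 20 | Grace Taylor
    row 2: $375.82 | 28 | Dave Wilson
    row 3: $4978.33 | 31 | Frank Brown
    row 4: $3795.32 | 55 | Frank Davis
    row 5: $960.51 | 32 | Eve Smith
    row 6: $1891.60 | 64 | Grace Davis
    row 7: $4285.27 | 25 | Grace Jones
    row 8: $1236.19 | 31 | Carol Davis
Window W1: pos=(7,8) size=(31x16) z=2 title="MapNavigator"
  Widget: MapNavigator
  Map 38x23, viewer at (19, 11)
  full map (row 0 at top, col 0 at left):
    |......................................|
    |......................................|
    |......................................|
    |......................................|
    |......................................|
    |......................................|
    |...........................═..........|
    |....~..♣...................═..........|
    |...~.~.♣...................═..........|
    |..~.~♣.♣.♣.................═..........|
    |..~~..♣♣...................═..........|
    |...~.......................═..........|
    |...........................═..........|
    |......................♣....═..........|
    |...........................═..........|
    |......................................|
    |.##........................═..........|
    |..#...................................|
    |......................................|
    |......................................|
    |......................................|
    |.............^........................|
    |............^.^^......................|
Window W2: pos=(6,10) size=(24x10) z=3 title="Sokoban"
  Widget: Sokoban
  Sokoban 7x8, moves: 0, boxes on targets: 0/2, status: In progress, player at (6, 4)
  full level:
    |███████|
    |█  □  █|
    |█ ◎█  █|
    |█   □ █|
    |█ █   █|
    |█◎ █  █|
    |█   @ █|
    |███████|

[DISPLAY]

e          ┃                      
───────────┨                      
━━━━━━━━━━━━━━━━━━━━━━━┓          
vigator                ┃          
━━━━━━━━━━━━━━━┓───────┨          
n              ┃.......┃          
───────────────┨═......┃          
               ┃═......┃          
               ┃═......┃          
               ┃═......┃          
               ┃═......┃          
               ┃═......┃          
               ┃═......┃          
━━━━━━━━━━━━━━━┛═......┃          
................═......┃          
.......................┃          
................═......┃          


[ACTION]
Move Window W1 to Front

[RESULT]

e          ┃                      
───────────┨                      
━━━━━━━━━━━━━━━━━━━━━━━┓          
vigator                ┃          
───────────────────────┨          
.......................┃          
................═......┃          
................═......┃          
................═......┃          
................═......┃          
................═......┃          
........@.......═......┃          
................═......┃          
...........♣....═......┃          
................═......┃          
.......................┃          
................═......┃          


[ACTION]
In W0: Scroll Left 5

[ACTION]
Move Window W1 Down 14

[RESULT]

e          ┃                      
───────────┨                      
Age│Name   ┃                      
───┼───────┃                      
━━━━━━━━━━━━━━━┓                  
n              ┃                  
───────────────┨                  
━━━━━━━━━━━━━━━━━━━━━━━┓          
vigator                ┃          
───────────────────────┨          
.......................┃          
................═......┃          
................═......┃          
................═......┃          
................═......┃          
................═......┃          
........@.......═......┃          


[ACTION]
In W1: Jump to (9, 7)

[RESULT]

e          ┃                      
───────────┨                      
Age│Name   ┃                      
───┼───────┃                      
━━━━━━━━━━━━━━━┓                  
n              ┃                  
───────────────┨                  
━━━━━━━━━━━━━━━━━━━━━━━┓          
vigator                ┃          
───────────────────────┨          
.......................┃          
.......................┃          
.......................┃          
.......................┃          
.......................┃          
.......................┃          
...~..♣.@..............┃          


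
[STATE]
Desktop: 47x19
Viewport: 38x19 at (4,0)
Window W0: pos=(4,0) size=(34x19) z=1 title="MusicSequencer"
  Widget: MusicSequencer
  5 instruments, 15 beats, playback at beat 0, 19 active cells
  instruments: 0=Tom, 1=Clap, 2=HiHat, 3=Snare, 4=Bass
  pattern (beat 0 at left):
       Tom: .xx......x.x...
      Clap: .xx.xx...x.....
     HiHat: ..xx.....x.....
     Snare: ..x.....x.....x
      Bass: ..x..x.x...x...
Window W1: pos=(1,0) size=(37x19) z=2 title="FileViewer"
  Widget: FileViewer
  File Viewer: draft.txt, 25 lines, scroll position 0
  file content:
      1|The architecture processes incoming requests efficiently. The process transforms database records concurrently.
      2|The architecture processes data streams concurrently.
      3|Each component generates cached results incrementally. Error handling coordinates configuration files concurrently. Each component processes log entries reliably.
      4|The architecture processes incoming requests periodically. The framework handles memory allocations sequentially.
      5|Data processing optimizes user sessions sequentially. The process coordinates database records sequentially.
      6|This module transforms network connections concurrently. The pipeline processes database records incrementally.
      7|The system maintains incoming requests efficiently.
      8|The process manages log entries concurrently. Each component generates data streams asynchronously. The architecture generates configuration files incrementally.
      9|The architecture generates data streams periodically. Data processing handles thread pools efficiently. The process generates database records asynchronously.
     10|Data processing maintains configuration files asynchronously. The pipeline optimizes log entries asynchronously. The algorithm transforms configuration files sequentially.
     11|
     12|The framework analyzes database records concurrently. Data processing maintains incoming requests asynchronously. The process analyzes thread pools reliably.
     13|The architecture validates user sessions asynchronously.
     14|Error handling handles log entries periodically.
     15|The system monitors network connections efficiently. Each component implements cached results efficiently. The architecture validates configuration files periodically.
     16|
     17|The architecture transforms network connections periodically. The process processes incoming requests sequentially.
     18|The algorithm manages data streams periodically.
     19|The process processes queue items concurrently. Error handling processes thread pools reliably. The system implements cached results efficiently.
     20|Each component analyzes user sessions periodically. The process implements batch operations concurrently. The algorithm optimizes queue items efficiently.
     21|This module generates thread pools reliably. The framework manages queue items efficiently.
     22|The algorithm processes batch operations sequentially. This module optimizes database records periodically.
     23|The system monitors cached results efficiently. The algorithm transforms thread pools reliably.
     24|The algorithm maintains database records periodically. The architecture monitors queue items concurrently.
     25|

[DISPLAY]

━━━━━━━━━━━━━━━━━━━━━━━━━━━━━━━━━┓    
ileViewer                        ┃    
─────────────────────────────────┨    
e architecture processes incomin▲┃    
e architecture processes data st█┃    
ch component generates cached re░┃    
e architecture processes incomin░┃    
ta processing optimizes user ses░┃    
is module transforms network con░┃    
e system maintains incoming requ░┃    
e process manages log entries co░┃    
e architecture generates data st░┃    
ta processing maintains configur░┃    
                                ░┃    
e framework analyzes database re░┃    
e architecture validates user se░┃    
ror handling handles log entries░┃    
e system monitors network connec▼┃    
━━━━━━━━━━━━━━━━━━━━━━━━━━━━━━━━━┛    


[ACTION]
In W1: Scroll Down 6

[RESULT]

━━━━━━━━━━━━━━━━━━━━━━━━━━━━━━━━━┓    
ileViewer                        ┃    
─────────────────────────────────┨    
e system maintains incoming requ▲┃    
e process manages log entries co░┃    
e architecture generates data st░┃    
ta processing maintains configur░┃    
                                ░┃    
e framework analyzes database re░┃    
e architecture validates user se░┃    
ror handling handles log entries░┃    
e system monitors network connec█┃    
                                ░┃    
e architecture transforms networ░┃    
e algorithm manages data streams░┃    
e process processes queue items ░┃    
ch component analyzes user sessi░┃    
is module generates thread pools▼┃    
━━━━━━━━━━━━━━━━━━━━━━━━━━━━━━━━━┛    


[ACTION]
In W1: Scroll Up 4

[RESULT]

━━━━━━━━━━━━━━━━━━━━━━━━━━━━━━━━━┓    
ileViewer                        ┃    
─────────────────────────────────┨    
ch component generates cached re▲┃    
e architecture processes incomin░┃    
ta processing optimizes user ses░┃    
is module transforms network con█┃    
e system maintains incoming requ░┃    
e process manages log entries co░┃    
e architecture generates data st░┃    
ta processing maintains configur░┃    
                                ░┃    
e framework analyzes database re░┃    
e architecture validates user se░┃    
ror handling handles log entries░┃    
e system monitors network connec░┃    
                                ░┃    
e architecture transforms networ▼┃    
━━━━━━━━━━━━━━━━━━━━━━━━━━━━━━━━━┛    


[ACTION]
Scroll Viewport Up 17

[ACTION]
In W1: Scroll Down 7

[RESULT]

━━━━━━━━━━━━━━━━━━━━━━━━━━━━━━━━━┓    
ileViewer                        ┃    
─────────────────────────────────┨    
ta processing maintains configur▲┃    
                                ░┃    
e framework analyzes database re░┃    
e architecture validates user se░┃    
ror handling handles log entries░┃    
e system monitors network connec░┃    
                                ░┃    
e architecture transforms networ░┃    
e algorithm manages data streams░┃    
e process processes queue items ░┃    
ch component analyzes user sessi░┃    
is module generates thread pools░┃    
e algorithm processes batch oper█┃    
e system monitors cached results░┃    
e algorithm maintains database r▼┃    
━━━━━━━━━━━━━━━━━━━━━━━━━━━━━━━━━┛    


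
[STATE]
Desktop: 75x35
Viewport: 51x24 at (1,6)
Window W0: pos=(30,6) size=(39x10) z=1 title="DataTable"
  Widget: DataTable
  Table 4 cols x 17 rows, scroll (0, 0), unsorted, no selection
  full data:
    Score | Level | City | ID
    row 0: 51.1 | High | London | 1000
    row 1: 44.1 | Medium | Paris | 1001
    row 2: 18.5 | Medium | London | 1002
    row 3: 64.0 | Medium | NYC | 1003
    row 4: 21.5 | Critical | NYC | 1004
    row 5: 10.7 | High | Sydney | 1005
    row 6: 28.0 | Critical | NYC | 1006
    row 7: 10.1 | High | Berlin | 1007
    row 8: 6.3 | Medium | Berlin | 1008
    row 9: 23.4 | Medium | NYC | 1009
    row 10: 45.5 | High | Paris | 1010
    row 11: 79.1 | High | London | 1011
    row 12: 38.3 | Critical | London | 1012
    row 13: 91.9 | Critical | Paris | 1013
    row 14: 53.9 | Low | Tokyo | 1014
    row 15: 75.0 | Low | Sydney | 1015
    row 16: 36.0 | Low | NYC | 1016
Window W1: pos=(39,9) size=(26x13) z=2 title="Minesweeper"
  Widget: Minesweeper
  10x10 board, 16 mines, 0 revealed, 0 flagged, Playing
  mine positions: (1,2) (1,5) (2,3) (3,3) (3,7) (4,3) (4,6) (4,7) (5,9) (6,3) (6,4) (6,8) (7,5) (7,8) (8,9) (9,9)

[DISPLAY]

                             ┏━━━━━━━━━━━━━━━━━━━━━
                             ┃ DataTable           
                             ┠─────────────────────
                             ┃Score│Le┏━━━━━━━━━━━━
                             ┃─────┼──┃ Minesweeper
                             ┃51.1 │Hi┠────────────
                             ┃44.1 │Me┃■■■■■■■■■■  
                             ┃18.5 │Me┃■■■■■■■■■■  
                             ┃64.0 │Me┃■■■■■■■■■■  
                             ┗━━━━━━━━┃■■■■■■■■■■  
                                      ┃■■■■■■■■■■  
                                      ┃■■■■■■■■■■  
                                      ┃■■■■■■■■■■  
                                      ┃■■■■■■■■■■  
                                      ┃■■■■■■■■■■  
                                      ┗━━━━━━━━━━━━
                                                   
                                                   
                                                   
                                                   
                                                   
                                                   
                                                   
                                                   


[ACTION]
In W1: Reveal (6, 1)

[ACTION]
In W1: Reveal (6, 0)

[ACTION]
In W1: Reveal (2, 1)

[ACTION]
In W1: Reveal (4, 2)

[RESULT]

                             ┏━━━━━━━━━━━━━━━━━━━━━
                             ┃ DataTable           
                             ┠─────────────────────
                             ┃Score│Le┏━━━━━━━━━━━━
                             ┃─────┼──┃ Minesweeper
                             ┃51.1 │Hi┠────────────
                             ┃44.1 │Me┃ 1■■■■■■■■  
                             ┃18.5 │Me┃ 1■■■■■■■■  
                             ┃64.0 │Me┃ 13■■■■■■■  
                             ┗━━━━━━━━┃  3■■■■■■■  
                                      ┃  2■■■■■■■  
                                      ┃  2■■■■■■■  
                                      ┃  1■■■■■■■  
                                      ┃  123■■■■■  
                                      ┃    11113■  
                                      ┗━━━━━━━━━━━━
                                                   
                                                   
                                                   
                                                   
                                                   
                                                   
                                                   
                                                   


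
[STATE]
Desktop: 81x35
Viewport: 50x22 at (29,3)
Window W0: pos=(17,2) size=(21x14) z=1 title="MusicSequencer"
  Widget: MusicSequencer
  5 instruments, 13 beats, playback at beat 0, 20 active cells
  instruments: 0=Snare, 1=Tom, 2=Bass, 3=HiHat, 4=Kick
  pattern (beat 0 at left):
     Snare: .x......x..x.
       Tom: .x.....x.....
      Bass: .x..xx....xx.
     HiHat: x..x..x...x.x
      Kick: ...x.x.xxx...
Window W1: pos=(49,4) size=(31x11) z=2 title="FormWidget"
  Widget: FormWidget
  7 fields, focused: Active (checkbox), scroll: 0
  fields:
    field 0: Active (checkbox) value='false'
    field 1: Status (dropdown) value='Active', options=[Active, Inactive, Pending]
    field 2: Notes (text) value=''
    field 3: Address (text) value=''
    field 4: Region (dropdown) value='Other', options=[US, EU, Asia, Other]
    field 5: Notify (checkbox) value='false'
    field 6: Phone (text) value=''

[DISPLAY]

ncer    ┃                                         
────────┨           ┏━━━━━━━━━━━━━━━━━━━━━━━━━━━━━
56789012┃           ┃ FormWidget                  
···█··█·┃           ┠─────────────────────────────
··█·····┃           ┃> Active:     [ ]            
█····██·┃           ┃  Status:     [Active      ▼]
·█···█·█┃           ┃  Notes:      [             ]
█·███···┃           ┃  Address:    [             ]
        ┃           ┃  Region:     [Other       ▼]
        ┃           ┃  Notify:     [ ]            
        ┃           ┃  Phone:      [             ]
        ┃           ┗━━━━━━━━━━━━━━━━━━━━━━━━━━━━━
━━━━━━━━┛                                         
                                                  
                                                  
                                                  
                                                  
                                                  
                                                  
                                                  
                                                  
                                                  


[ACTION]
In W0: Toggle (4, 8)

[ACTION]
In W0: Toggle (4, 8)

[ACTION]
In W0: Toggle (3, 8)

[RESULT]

ncer    ┃                                         
────────┨           ┏━━━━━━━━━━━━━━━━━━━━━━━━━━━━━
56789012┃           ┃ FormWidget                  
···█··█·┃           ┠─────────────────────────────
··█·····┃           ┃> Active:     [ ]            
█····██·┃           ┃  Status:     [Active      ▼]
·█·█·█·█┃           ┃  Notes:      [             ]
█·███···┃           ┃  Address:    [             ]
        ┃           ┃  Region:     [Other       ▼]
        ┃           ┃  Notify:     [ ]            
        ┃           ┃  Phone:      [             ]
        ┃           ┗━━━━━━━━━━━━━━━━━━━━━━━━━━━━━
━━━━━━━━┛                                         
                                                  
                                                  
                                                  
                                                  
                                                  
                                                  
                                                  
                                                  
                                                  


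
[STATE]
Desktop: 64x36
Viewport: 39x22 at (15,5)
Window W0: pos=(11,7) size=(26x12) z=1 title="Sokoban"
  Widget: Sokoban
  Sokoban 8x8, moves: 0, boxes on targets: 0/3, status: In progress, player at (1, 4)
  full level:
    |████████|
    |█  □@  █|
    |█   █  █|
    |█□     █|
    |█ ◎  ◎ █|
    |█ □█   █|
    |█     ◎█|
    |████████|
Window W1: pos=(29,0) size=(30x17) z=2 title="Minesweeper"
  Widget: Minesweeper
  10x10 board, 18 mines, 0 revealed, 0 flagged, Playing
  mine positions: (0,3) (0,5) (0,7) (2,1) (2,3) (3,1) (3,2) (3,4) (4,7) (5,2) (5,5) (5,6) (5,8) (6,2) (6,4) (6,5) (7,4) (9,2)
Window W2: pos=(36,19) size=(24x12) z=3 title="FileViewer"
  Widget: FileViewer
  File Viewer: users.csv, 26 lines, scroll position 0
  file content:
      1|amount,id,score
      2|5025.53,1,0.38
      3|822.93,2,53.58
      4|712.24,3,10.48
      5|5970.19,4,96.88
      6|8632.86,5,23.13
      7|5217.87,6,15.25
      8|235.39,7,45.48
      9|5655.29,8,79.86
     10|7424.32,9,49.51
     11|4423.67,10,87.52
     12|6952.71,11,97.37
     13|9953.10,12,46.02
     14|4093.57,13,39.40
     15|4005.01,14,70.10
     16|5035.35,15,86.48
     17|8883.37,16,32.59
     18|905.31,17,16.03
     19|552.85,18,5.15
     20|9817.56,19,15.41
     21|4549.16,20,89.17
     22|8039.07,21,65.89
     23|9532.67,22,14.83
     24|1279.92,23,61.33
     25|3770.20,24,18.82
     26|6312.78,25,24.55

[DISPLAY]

              ┃■■■■■■■■■■              
              ┃■■■■■■■■■■              
━━━━━━━━━━━━━━┃■■■■■■■■■■              
koban         ┃■■■■■■■■■■              
──────────────┃■■■■■■■■■■              
█████         ┃■■■■■■■■■■              
□@  █         ┃■■■■■■■■■■              
 █  █         ┃■■■■■■■■■■              
    █         ┃                        
  ◎ █         ┃                        
█   █         ┃                        
   ◎█         ┗━━━━━━━━━━━━━━━━━━━━━━━━
█████                ┃                 
━━━━━━━━━━━━━━━━━━━━━┛                 
                     ┏━━━━━━━━━━━━━━━━━
                     ┃ FileViewer      
                     ┠─────────────────
                     ┃amount,id,score  
                     ┃5025.53,1,0.38   
                     ┃822.93,2,53.58   
                     ┃712.24,3,10.48   
                     ┃5970.19,4,96.88  


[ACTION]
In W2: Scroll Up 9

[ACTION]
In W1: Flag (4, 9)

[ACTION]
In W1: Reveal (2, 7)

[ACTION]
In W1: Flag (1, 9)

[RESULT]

              ┃■■■■■1                  
              ┃■■■■■1111               
━━━━━━━━━━━━━━┃■■■■■■■■21              
koban         ┃■■■■■■■■■■              
──────────────┃■■■■■■■■■■              
█████         ┃■■■■■■■■■■              
□@  █         ┃■■■■■■■■■■              
 █  █         ┃■■■■■■■■■■              
    █         ┃                        
  ◎ █         ┃                        
█   █         ┃                        
   ◎█         ┗━━━━━━━━━━━━━━━━━━━━━━━━
█████                ┃                 
━━━━━━━━━━━━━━━━━━━━━┛                 
                     ┏━━━━━━━━━━━━━━━━━
                     ┃ FileViewer      
                     ┠─────────────────
                     ┃amount,id,score  
                     ┃5025.53,1,0.38   
                     ┃822.93,2,53.58   
                     ┃712.24,3,10.48   
                     ┃5970.19,4,96.88  


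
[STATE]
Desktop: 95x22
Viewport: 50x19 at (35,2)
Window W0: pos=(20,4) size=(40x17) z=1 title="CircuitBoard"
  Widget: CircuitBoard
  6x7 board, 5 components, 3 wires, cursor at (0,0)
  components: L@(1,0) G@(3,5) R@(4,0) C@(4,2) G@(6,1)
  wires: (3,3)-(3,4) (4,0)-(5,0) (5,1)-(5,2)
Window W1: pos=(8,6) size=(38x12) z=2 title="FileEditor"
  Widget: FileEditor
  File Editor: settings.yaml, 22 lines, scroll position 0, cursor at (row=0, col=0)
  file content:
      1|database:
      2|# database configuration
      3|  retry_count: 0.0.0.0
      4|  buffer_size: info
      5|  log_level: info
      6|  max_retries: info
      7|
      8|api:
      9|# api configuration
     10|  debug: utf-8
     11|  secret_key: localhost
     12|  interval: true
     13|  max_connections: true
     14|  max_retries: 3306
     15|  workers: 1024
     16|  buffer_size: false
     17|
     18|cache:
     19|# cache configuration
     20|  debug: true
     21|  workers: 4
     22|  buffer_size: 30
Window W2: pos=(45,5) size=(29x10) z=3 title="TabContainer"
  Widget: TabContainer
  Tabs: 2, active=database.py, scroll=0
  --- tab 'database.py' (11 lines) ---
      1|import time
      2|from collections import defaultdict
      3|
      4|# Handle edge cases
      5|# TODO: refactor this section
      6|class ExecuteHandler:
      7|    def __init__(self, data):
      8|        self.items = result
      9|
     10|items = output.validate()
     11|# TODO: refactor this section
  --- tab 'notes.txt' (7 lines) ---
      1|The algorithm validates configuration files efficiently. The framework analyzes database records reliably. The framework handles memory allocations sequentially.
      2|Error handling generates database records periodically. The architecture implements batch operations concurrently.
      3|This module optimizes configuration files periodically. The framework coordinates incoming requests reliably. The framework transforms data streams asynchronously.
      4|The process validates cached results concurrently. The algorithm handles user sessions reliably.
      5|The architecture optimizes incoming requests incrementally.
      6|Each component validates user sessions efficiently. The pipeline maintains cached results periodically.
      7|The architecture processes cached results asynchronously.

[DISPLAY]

                                                  
                                                  
━━━━━━━━━━━━━━━━━━━━━━━━┓                         
          ┏━━━━━━━━━━━━━━━━━━━━━━━━━━━┓           
━━━━━━━━━━┃ TabContainer              ┃           
          ┠───────────────────────────┨           
──────────┃[database.py]│ notes.txt   ┃           
         ▲┃───────────────────────────┃           
         █┃import time                ┃           
         ░┃from collections import def┃           
         ░┃                           ┃           
         ░┃# Handle edge cases        ┃           
         ░┗━━━━━━━━━━━━━━━━━━━━━━━━━━━┛           
         ░┃             ┃                         
         ▼┃             ┃                         
━━━━━━━━━━┛             ┃                         
                        ┃                         
                        ┃                         
━━━━━━━━━━━━━━━━━━━━━━━━┛                         


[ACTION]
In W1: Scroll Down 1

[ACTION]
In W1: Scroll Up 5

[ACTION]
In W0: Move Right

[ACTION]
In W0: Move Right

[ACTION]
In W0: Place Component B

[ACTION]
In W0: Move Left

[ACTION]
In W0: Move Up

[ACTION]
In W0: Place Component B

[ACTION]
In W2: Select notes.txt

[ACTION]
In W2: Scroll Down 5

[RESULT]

                                                  
                                                  
━━━━━━━━━━━━━━━━━━━━━━━━┓                         
          ┏━━━━━━━━━━━━━━━━━━━━━━━━━━━┓           
━━━━━━━━━━┃ TabContainer              ┃           
          ┠───────────────────────────┨           
──────────┃ database.py │[notes.txt]  ┃           
         ▲┃───────────────────────────┃           
         █┃Each component validates us┃           
         ░┃The architecture processes ┃           
         ░┃                           ┃           
         ░┃                           ┃           
         ░┗━━━━━━━━━━━━━━━━━━━━━━━━━━━┛           
         ░┃             ┃                         
         ▼┃             ┃                         
━━━━━━━━━━┛             ┃                         
                        ┃                         
                        ┃                         
━━━━━━━━━━━━━━━━━━━━━━━━┛                         


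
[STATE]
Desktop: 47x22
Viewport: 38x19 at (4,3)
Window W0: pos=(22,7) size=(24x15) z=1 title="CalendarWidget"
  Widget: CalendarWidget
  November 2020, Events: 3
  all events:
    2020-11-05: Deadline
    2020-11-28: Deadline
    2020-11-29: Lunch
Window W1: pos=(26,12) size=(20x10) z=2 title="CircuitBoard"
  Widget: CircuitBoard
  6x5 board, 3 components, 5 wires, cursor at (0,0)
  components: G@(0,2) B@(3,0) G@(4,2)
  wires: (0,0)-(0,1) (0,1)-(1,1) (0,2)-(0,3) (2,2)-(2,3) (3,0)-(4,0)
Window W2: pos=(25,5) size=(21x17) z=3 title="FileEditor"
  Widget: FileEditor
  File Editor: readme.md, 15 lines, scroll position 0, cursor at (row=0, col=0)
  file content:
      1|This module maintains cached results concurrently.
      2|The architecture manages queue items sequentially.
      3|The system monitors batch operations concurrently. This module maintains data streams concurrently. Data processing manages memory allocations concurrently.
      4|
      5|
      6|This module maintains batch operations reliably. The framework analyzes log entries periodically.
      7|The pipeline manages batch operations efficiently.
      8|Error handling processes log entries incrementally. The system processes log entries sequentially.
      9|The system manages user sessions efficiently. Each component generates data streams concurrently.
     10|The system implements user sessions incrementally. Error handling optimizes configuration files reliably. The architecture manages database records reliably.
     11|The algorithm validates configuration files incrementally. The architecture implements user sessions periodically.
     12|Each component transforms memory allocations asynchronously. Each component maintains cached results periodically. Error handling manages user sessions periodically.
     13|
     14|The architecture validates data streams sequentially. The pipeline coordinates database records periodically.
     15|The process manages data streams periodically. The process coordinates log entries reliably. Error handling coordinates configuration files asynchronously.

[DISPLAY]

                                      
                                      
                     ┏━━━━━━━━━━━━━━━━
                     ┃ FileEditor     
                  ┏━━┠────────────────
                  ┃ C┃█his module main
                  ┠──┃The architecture
                  ┃  ┃The system monit
                  ┃Mo┃                
                  ┃  ┃                
                  ┃ 2┃This module main
                  ┃ 9┃The pipeline man
                  ┃16┃Error handling p
                  ┃23┃The system manag
                  ┃30┃The system imple
                  ┃  ┃The algorithm va
                  ┃  ┃Each component t
                  ┃  ┃                
                  ┗━━┗━━━━━━━━━━━━━━━━


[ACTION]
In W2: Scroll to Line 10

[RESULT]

                                      
                                      
                     ┏━━━━━━━━━━━━━━━━
                     ┃ FileEditor     
                  ┏━━┠────────────────
                  ┃ C┃The system monit
                  ┠──┃                
                  ┃  ┃                
                  ┃Mo┃This module main
                  ┃  ┃The pipeline man
                  ┃ 2┃Error handling p
                  ┃ 9┃The system manag
                  ┃16┃The system imple
                  ┃23┃The algorithm va
                  ┃30┃Each component t
                  ┃  ┃                
                  ┃  ┃The architecture
                  ┃  ┃The process mana
                  ┗━━┗━━━━━━━━━━━━━━━━


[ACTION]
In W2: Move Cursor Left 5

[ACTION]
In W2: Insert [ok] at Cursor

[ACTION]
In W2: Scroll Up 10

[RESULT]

                                      
                                      
                     ┏━━━━━━━━━━━━━━━━
                     ┃ FileEditor     
                  ┏━━┠────────────────
                  ┃ C┃ok█his module ma
                  ┠──┃The architecture
                  ┃  ┃The system monit
                  ┃Mo┃                
                  ┃  ┃                
                  ┃ 2┃This module main
                  ┃ 9┃The pipeline man
                  ┃16┃Error handling p
                  ┃23┃The system manag
                  ┃30┃The system imple
                  ┃  ┃The algorithm va
                  ┃  ┃Each component t
                  ┃  ┃                
                  ┗━━┗━━━━━━━━━━━━━━━━
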